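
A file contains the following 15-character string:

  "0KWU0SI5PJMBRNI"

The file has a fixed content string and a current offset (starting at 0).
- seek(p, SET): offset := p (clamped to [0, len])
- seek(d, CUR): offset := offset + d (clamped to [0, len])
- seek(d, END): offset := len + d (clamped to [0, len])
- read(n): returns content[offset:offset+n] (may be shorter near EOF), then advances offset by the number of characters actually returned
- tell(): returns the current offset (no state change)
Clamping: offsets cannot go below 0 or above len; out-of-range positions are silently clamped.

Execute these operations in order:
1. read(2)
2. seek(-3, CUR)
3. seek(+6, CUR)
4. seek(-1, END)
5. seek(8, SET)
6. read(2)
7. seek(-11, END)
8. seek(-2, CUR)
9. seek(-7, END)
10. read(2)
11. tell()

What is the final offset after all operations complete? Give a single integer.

After 1 (read(2)): returned '0K', offset=2
After 2 (seek(-3, CUR)): offset=0
After 3 (seek(+6, CUR)): offset=6
After 4 (seek(-1, END)): offset=14
After 5 (seek(8, SET)): offset=8
After 6 (read(2)): returned 'PJ', offset=10
After 7 (seek(-11, END)): offset=4
After 8 (seek(-2, CUR)): offset=2
After 9 (seek(-7, END)): offset=8
After 10 (read(2)): returned 'PJ', offset=10
After 11 (tell()): offset=10

Answer: 10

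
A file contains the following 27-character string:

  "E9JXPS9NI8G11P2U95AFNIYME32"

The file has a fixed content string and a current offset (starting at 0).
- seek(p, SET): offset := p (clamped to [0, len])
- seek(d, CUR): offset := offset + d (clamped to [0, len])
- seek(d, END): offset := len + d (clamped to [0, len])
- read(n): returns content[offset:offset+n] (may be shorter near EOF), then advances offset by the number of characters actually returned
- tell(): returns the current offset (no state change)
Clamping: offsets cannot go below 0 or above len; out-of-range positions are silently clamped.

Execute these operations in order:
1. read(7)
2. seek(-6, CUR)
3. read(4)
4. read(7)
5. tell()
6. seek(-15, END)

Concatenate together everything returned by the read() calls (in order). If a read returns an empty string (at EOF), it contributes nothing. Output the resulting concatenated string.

Answer: E9JXPS99JXPS9NI8G1

Derivation:
After 1 (read(7)): returned 'E9JXPS9', offset=7
After 2 (seek(-6, CUR)): offset=1
After 3 (read(4)): returned '9JXP', offset=5
After 4 (read(7)): returned 'S9NI8G1', offset=12
After 5 (tell()): offset=12
After 6 (seek(-15, END)): offset=12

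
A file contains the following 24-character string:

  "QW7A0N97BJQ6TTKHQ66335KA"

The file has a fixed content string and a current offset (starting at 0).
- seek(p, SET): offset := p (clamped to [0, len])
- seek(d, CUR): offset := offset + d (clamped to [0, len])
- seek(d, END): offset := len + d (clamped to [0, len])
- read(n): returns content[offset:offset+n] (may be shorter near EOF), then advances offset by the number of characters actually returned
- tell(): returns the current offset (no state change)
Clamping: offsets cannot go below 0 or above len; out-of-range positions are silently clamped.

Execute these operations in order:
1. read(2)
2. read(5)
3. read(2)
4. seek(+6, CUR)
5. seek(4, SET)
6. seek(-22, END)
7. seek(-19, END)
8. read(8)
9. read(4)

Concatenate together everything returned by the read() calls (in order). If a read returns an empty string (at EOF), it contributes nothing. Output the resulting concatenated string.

Answer: QW7A0N97BN97BJQ6TTKHQ

Derivation:
After 1 (read(2)): returned 'QW', offset=2
After 2 (read(5)): returned '7A0N9', offset=7
After 3 (read(2)): returned '7B', offset=9
After 4 (seek(+6, CUR)): offset=15
After 5 (seek(4, SET)): offset=4
After 6 (seek(-22, END)): offset=2
After 7 (seek(-19, END)): offset=5
After 8 (read(8)): returned 'N97BJQ6T', offset=13
After 9 (read(4)): returned 'TKHQ', offset=17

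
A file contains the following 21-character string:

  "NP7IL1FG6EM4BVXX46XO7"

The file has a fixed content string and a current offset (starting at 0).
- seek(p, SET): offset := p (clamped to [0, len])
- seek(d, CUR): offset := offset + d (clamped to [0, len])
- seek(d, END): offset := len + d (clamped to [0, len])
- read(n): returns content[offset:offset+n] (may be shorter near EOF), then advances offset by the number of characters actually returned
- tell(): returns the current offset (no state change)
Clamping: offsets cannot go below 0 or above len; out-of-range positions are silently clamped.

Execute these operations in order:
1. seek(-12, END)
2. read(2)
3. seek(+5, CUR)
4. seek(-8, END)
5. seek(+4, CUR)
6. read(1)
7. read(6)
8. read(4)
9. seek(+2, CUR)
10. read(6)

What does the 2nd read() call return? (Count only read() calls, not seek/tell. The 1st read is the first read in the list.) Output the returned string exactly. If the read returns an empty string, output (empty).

Answer: 6

Derivation:
After 1 (seek(-12, END)): offset=9
After 2 (read(2)): returned 'EM', offset=11
After 3 (seek(+5, CUR)): offset=16
After 4 (seek(-8, END)): offset=13
After 5 (seek(+4, CUR)): offset=17
After 6 (read(1)): returned '6', offset=18
After 7 (read(6)): returned 'XO7', offset=21
After 8 (read(4)): returned '', offset=21
After 9 (seek(+2, CUR)): offset=21
After 10 (read(6)): returned '', offset=21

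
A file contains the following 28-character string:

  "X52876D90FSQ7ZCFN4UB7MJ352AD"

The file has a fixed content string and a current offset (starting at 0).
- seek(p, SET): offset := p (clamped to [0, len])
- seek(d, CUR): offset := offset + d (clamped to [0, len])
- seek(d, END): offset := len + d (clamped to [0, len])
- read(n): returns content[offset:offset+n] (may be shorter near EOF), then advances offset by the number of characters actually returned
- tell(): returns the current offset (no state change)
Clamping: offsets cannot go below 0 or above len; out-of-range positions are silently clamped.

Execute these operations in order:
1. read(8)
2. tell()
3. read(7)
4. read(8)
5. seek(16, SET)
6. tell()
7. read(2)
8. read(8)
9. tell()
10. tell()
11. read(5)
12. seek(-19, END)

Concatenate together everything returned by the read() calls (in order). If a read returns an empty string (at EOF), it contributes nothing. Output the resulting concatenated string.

Answer: X52876D90FSQ7ZCFN4UB7MJN4UB7MJ352AD

Derivation:
After 1 (read(8)): returned 'X52876D9', offset=8
After 2 (tell()): offset=8
After 3 (read(7)): returned '0FSQ7ZC', offset=15
After 4 (read(8)): returned 'FN4UB7MJ', offset=23
After 5 (seek(16, SET)): offset=16
After 6 (tell()): offset=16
After 7 (read(2)): returned 'N4', offset=18
After 8 (read(8)): returned 'UB7MJ352', offset=26
After 9 (tell()): offset=26
After 10 (tell()): offset=26
After 11 (read(5)): returned 'AD', offset=28
After 12 (seek(-19, END)): offset=9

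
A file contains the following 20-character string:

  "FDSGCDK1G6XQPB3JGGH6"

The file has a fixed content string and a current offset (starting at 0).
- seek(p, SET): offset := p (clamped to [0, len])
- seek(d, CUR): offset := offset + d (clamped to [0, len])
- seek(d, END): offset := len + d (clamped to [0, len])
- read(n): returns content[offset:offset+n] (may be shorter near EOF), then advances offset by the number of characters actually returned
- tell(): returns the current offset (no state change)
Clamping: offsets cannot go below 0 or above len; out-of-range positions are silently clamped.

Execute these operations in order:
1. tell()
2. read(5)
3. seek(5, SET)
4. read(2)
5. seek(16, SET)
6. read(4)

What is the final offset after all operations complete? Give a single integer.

Answer: 20

Derivation:
After 1 (tell()): offset=0
After 2 (read(5)): returned 'FDSGC', offset=5
After 3 (seek(5, SET)): offset=5
After 4 (read(2)): returned 'DK', offset=7
After 5 (seek(16, SET)): offset=16
After 6 (read(4)): returned 'GGH6', offset=20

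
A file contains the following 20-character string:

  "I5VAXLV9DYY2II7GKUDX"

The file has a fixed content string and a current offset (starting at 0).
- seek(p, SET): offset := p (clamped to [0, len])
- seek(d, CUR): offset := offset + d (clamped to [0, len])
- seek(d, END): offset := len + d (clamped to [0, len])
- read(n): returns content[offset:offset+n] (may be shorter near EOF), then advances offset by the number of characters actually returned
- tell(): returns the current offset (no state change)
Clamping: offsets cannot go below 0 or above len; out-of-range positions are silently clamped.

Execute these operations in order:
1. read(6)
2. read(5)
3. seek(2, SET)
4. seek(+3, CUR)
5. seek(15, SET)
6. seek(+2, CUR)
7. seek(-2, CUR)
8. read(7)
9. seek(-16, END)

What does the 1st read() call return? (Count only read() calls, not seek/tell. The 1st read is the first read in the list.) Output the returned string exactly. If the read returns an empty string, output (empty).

After 1 (read(6)): returned 'I5VAXL', offset=6
After 2 (read(5)): returned 'V9DYY', offset=11
After 3 (seek(2, SET)): offset=2
After 4 (seek(+3, CUR)): offset=5
After 5 (seek(15, SET)): offset=15
After 6 (seek(+2, CUR)): offset=17
After 7 (seek(-2, CUR)): offset=15
After 8 (read(7)): returned 'GKUDX', offset=20
After 9 (seek(-16, END)): offset=4

Answer: I5VAXL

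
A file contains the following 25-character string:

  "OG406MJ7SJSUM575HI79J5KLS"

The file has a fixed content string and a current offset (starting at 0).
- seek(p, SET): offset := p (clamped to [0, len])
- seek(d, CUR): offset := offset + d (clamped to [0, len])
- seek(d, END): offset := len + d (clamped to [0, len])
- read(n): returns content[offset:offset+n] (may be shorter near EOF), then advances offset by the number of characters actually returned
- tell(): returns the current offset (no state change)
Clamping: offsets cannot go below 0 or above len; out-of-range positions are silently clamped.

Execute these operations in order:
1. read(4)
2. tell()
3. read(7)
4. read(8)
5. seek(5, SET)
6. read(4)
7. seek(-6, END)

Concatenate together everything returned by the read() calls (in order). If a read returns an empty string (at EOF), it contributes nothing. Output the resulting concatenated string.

Answer: OG406MJ7SJSUM575HI7MJ7S

Derivation:
After 1 (read(4)): returned 'OG40', offset=4
After 2 (tell()): offset=4
After 3 (read(7)): returned '6MJ7SJS', offset=11
After 4 (read(8)): returned 'UM575HI7', offset=19
After 5 (seek(5, SET)): offset=5
After 6 (read(4)): returned 'MJ7S', offset=9
After 7 (seek(-6, END)): offset=19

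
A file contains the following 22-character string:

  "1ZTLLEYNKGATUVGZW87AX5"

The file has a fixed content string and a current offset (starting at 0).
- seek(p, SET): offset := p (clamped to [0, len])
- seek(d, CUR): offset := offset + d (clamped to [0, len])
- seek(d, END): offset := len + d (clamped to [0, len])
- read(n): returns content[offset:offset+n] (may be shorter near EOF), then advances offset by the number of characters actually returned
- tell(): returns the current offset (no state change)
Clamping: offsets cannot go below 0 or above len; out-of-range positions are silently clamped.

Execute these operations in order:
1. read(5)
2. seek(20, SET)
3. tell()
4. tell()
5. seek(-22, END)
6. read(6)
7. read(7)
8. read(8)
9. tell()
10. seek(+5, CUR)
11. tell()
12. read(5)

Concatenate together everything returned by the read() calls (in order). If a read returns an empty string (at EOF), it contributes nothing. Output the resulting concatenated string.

After 1 (read(5)): returned '1ZTLL', offset=5
After 2 (seek(20, SET)): offset=20
After 3 (tell()): offset=20
After 4 (tell()): offset=20
After 5 (seek(-22, END)): offset=0
After 6 (read(6)): returned '1ZTLLE', offset=6
After 7 (read(7)): returned 'YNKGATU', offset=13
After 8 (read(8)): returned 'VGZW87AX', offset=21
After 9 (tell()): offset=21
After 10 (seek(+5, CUR)): offset=22
After 11 (tell()): offset=22
After 12 (read(5)): returned '', offset=22

Answer: 1ZTLL1ZTLLEYNKGATUVGZW87AX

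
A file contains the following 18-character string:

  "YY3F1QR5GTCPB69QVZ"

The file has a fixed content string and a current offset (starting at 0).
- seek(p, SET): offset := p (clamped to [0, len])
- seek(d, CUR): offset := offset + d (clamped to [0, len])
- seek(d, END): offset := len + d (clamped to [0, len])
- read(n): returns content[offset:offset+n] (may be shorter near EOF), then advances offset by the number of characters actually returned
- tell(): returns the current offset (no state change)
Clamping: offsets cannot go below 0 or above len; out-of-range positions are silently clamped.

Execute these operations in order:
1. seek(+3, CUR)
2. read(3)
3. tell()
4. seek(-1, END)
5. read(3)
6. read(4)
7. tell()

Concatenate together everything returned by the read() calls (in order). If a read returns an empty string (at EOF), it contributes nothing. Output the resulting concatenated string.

After 1 (seek(+3, CUR)): offset=3
After 2 (read(3)): returned 'F1Q', offset=6
After 3 (tell()): offset=6
After 4 (seek(-1, END)): offset=17
After 5 (read(3)): returned 'Z', offset=18
After 6 (read(4)): returned '', offset=18
After 7 (tell()): offset=18

Answer: F1QZ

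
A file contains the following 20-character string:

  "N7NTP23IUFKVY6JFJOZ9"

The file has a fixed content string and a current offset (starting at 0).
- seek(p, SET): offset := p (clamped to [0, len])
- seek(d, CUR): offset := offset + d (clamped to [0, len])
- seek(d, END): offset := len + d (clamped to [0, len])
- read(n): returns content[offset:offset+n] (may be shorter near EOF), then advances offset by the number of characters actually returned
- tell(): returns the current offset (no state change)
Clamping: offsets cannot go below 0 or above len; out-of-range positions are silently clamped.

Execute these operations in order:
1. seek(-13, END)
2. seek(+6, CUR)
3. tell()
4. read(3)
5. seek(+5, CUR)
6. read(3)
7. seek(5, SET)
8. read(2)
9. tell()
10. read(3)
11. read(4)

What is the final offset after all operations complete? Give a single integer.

After 1 (seek(-13, END)): offset=7
After 2 (seek(+6, CUR)): offset=13
After 3 (tell()): offset=13
After 4 (read(3)): returned '6JF', offset=16
After 5 (seek(+5, CUR)): offset=20
After 6 (read(3)): returned '', offset=20
After 7 (seek(5, SET)): offset=5
After 8 (read(2)): returned '23', offset=7
After 9 (tell()): offset=7
After 10 (read(3)): returned 'IUF', offset=10
After 11 (read(4)): returned 'KVY6', offset=14

Answer: 14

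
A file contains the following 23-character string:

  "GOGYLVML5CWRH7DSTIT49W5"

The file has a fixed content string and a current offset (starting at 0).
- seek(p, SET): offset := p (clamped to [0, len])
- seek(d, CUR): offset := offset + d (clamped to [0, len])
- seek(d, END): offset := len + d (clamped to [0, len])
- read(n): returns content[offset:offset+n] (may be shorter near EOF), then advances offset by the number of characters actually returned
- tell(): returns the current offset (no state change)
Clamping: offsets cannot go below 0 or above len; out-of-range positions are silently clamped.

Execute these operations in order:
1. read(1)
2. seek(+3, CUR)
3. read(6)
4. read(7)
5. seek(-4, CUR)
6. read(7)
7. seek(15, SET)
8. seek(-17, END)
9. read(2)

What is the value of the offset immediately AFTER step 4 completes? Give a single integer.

Answer: 17

Derivation:
After 1 (read(1)): returned 'G', offset=1
After 2 (seek(+3, CUR)): offset=4
After 3 (read(6)): returned 'LVML5C', offset=10
After 4 (read(7)): returned 'WRH7DST', offset=17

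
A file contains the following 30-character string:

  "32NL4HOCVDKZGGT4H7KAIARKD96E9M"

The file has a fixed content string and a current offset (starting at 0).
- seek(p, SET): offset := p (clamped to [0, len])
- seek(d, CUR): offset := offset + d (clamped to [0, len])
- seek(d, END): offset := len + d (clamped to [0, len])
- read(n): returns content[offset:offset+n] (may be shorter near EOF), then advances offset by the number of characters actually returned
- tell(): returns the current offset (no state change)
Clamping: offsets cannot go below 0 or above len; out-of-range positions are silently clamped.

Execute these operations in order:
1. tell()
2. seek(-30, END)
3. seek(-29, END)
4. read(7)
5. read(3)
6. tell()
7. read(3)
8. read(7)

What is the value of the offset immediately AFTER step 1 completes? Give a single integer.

Answer: 0

Derivation:
After 1 (tell()): offset=0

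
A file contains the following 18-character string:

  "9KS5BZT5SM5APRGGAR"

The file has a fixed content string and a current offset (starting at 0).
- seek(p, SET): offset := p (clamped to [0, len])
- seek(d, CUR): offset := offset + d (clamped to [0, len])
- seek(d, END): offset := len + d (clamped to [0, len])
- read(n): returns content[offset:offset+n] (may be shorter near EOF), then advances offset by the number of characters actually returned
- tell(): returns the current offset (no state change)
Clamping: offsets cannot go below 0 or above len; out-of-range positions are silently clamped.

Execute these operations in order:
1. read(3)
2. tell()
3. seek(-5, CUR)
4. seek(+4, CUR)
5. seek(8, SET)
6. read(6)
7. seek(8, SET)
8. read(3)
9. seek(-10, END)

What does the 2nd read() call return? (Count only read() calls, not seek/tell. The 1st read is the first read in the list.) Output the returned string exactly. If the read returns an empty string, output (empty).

Answer: SM5APR

Derivation:
After 1 (read(3)): returned '9KS', offset=3
After 2 (tell()): offset=3
After 3 (seek(-5, CUR)): offset=0
After 4 (seek(+4, CUR)): offset=4
After 5 (seek(8, SET)): offset=8
After 6 (read(6)): returned 'SM5APR', offset=14
After 7 (seek(8, SET)): offset=8
After 8 (read(3)): returned 'SM5', offset=11
After 9 (seek(-10, END)): offset=8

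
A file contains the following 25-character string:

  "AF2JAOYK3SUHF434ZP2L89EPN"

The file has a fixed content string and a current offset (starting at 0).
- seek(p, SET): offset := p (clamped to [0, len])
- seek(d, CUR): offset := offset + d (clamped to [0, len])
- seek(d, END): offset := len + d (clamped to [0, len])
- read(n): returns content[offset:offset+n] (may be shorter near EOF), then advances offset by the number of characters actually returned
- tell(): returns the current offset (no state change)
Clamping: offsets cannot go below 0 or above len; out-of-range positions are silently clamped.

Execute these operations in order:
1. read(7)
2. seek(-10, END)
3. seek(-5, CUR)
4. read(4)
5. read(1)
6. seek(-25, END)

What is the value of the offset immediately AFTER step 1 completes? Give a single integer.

Answer: 7

Derivation:
After 1 (read(7)): returned 'AF2JAOY', offset=7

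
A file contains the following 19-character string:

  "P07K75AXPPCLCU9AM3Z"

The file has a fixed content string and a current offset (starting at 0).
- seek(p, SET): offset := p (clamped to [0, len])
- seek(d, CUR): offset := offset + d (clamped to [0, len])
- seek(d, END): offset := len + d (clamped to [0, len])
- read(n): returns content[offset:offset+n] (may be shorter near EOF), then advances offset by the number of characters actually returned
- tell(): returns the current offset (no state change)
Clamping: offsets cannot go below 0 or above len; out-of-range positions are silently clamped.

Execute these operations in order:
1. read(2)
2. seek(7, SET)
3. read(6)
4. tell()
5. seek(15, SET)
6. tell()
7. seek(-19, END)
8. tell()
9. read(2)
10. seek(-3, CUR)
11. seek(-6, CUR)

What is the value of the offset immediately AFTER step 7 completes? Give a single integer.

Answer: 0

Derivation:
After 1 (read(2)): returned 'P0', offset=2
After 2 (seek(7, SET)): offset=7
After 3 (read(6)): returned 'XPPCLC', offset=13
After 4 (tell()): offset=13
After 5 (seek(15, SET)): offset=15
After 6 (tell()): offset=15
After 7 (seek(-19, END)): offset=0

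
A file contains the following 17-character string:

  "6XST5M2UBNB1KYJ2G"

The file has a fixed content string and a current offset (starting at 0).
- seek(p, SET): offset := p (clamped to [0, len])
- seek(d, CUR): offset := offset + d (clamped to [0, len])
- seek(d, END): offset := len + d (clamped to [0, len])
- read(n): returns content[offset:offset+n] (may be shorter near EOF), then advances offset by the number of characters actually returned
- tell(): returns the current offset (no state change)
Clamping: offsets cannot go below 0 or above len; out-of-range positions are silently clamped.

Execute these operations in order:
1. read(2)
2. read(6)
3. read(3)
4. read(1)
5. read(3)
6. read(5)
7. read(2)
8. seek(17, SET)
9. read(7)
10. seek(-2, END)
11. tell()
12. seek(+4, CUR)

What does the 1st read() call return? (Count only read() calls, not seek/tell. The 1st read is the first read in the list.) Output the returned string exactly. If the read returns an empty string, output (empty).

After 1 (read(2)): returned '6X', offset=2
After 2 (read(6)): returned 'ST5M2U', offset=8
After 3 (read(3)): returned 'BNB', offset=11
After 4 (read(1)): returned '1', offset=12
After 5 (read(3)): returned 'KYJ', offset=15
After 6 (read(5)): returned '2G', offset=17
After 7 (read(2)): returned '', offset=17
After 8 (seek(17, SET)): offset=17
After 9 (read(7)): returned '', offset=17
After 10 (seek(-2, END)): offset=15
After 11 (tell()): offset=15
After 12 (seek(+4, CUR)): offset=17

Answer: 6X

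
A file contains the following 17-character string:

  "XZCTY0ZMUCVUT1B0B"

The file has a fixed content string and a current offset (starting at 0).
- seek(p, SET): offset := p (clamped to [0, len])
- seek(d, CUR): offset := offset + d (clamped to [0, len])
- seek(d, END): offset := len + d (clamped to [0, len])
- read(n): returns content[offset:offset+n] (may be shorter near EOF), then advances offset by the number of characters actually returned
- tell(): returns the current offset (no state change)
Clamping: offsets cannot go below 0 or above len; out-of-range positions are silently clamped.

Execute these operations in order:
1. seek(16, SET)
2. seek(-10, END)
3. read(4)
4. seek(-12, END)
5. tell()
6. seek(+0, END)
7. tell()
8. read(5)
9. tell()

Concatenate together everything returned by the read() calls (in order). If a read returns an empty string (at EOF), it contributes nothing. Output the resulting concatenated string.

After 1 (seek(16, SET)): offset=16
After 2 (seek(-10, END)): offset=7
After 3 (read(4)): returned 'MUCV', offset=11
After 4 (seek(-12, END)): offset=5
After 5 (tell()): offset=5
After 6 (seek(+0, END)): offset=17
After 7 (tell()): offset=17
After 8 (read(5)): returned '', offset=17
After 9 (tell()): offset=17

Answer: MUCV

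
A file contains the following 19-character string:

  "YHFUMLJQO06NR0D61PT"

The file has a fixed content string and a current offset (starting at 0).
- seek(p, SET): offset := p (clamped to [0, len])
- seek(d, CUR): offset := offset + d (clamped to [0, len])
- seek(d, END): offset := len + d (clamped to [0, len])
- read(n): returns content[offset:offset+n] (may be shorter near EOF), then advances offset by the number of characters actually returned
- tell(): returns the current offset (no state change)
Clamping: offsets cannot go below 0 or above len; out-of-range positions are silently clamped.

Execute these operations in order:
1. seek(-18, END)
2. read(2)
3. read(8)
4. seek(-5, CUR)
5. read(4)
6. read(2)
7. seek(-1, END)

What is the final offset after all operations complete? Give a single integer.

After 1 (seek(-18, END)): offset=1
After 2 (read(2)): returned 'HF', offset=3
After 3 (read(8)): returned 'UMLJQO06', offset=11
After 4 (seek(-5, CUR)): offset=6
After 5 (read(4)): returned 'JQO0', offset=10
After 6 (read(2)): returned '6N', offset=12
After 7 (seek(-1, END)): offset=18

Answer: 18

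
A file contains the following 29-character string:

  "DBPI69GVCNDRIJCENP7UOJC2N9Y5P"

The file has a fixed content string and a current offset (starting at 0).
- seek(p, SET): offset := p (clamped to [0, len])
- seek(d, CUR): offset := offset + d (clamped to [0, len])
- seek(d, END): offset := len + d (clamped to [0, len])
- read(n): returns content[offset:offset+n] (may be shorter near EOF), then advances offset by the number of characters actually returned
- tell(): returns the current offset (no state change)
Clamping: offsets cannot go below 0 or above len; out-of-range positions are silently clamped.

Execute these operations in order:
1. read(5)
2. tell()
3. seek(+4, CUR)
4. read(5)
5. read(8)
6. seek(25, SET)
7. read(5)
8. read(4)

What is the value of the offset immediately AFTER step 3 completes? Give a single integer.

Answer: 9

Derivation:
After 1 (read(5)): returned 'DBPI6', offset=5
After 2 (tell()): offset=5
After 3 (seek(+4, CUR)): offset=9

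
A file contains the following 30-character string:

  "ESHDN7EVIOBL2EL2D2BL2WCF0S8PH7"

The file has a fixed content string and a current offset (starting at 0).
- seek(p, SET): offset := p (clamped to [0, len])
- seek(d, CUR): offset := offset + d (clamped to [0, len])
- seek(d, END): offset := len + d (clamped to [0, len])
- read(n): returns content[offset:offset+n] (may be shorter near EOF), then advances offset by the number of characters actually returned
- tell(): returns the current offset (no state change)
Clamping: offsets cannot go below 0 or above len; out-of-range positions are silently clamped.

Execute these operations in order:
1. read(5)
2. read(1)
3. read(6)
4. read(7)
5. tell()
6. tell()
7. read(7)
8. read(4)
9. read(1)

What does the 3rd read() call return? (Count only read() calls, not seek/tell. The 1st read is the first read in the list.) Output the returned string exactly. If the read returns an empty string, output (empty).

Answer: EVIOBL

Derivation:
After 1 (read(5)): returned 'ESHDN', offset=5
After 2 (read(1)): returned '7', offset=6
After 3 (read(6)): returned 'EVIOBL', offset=12
After 4 (read(7)): returned '2EL2D2B', offset=19
After 5 (tell()): offset=19
After 6 (tell()): offset=19
After 7 (read(7)): returned 'L2WCF0S', offset=26
After 8 (read(4)): returned '8PH7', offset=30
After 9 (read(1)): returned '', offset=30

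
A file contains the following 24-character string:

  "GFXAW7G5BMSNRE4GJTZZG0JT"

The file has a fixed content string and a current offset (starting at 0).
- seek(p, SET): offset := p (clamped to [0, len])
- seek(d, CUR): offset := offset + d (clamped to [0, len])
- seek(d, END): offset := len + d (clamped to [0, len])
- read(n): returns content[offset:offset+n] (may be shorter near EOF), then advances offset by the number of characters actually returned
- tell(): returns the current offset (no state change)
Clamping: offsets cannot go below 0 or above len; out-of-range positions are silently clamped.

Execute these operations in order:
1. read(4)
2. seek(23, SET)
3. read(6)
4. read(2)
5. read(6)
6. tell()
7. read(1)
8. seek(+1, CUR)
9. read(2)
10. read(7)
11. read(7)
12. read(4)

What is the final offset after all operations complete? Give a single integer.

After 1 (read(4)): returned 'GFXA', offset=4
After 2 (seek(23, SET)): offset=23
After 3 (read(6)): returned 'T', offset=24
After 4 (read(2)): returned '', offset=24
After 5 (read(6)): returned '', offset=24
After 6 (tell()): offset=24
After 7 (read(1)): returned '', offset=24
After 8 (seek(+1, CUR)): offset=24
After 9 (read(2)): returned '', offset=24
After 10 (read(7)): returned '', offset=24
After 11 (read(7)): returned '', offset=24
After 12 (read(4)): returned '', offset=24

Answer: 24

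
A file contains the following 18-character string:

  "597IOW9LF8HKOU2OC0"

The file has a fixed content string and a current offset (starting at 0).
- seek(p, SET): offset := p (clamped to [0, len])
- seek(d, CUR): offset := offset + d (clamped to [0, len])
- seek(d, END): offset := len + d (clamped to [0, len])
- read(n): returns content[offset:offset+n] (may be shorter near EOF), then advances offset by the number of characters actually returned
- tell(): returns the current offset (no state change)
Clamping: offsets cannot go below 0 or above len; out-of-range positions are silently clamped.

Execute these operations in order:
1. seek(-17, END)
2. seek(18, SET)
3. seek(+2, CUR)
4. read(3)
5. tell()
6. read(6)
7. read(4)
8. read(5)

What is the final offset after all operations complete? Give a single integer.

After 1 (seek(-17, END)): offset=1
After 2 (seek(18, SET)): offset=18
After 3 (seek(+2, CUR)): offset=18
After 4 (read(3)): returned '', offset=18
After 5 (tell()): offset=18
After 6 (read(6)): returned '', offset=18
After 7 (read(4)): returned '', offset=18
After 8 (read(5)): returned '', offset=18

Answer: 18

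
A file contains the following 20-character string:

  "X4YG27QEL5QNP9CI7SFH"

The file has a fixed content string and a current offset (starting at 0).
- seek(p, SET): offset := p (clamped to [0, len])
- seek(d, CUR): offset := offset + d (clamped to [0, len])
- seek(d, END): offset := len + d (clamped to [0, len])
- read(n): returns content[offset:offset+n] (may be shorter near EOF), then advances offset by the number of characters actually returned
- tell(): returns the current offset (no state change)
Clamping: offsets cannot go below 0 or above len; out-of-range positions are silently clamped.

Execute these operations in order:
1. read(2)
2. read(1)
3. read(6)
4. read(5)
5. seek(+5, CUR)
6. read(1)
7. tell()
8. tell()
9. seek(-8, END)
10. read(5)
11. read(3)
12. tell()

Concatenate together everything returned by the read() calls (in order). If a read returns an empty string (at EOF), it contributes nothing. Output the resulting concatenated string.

Answer: X4YG27QEL5QNP9HP9CI7SFH

Derivation:
After 1 (read(2)): returned 'X4', offset=2
After 2 (read(1)): returned 'Y', offset=3
After 3 (read(6)): returned 'G27QEL', offset=9
After 4 (read(5)): returned '5QNP9', offset=14
After 5 (seek(+5, CUR)): offset=19
After 6 (read(1)): returned 'H', offset=20
After 7 (tell()): offset=20
After 8 (tell()): offset=20
After 9 (seek(-8, END)): offset=12
After 10 (read(5)): returned 'P9CI7', offset=17
After 11 (read(3)): returned 'SFH', offset=20
After 12 (tell()): offset=20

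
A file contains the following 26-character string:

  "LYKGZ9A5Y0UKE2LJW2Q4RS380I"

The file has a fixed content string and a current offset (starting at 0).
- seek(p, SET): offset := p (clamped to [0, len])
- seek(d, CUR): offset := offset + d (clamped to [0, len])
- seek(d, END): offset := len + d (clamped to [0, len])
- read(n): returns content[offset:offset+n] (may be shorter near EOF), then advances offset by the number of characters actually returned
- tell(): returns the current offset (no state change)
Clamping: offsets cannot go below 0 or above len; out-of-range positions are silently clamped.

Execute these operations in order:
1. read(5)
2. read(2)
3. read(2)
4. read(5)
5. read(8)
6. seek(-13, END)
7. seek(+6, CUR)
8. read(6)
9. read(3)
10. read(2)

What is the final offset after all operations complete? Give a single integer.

After 1 (read(5)): returned 'LYKGZ', offset=5
After 2 (read(2)): returned '9A', offset=7
After 3 (read(2)): returned '5Y', offset=9
After 4 (read(5)): returned '0UKE2', offset=14
After 5 (read(8)): returned 'LJW2Q4RS', offset=22
After 6 (seek(-13, END)): offset=13
After 7 (seek(+6, CUR)): offset=19
After 8 (read(6)): returned '4RS380', offset=25
After 9 (read(3)): returned 'I', offset=26
After 10 (read(2)): returned '', offset=26

Answer: 26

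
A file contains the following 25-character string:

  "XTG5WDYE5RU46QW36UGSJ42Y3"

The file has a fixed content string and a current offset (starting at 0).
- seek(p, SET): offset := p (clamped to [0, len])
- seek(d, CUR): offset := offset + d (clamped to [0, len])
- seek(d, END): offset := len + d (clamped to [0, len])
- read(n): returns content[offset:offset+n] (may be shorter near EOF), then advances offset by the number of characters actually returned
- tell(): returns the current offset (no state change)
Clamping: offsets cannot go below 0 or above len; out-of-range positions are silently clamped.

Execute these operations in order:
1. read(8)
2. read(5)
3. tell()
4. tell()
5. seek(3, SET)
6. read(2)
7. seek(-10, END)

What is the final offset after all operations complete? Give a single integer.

After 1 (read(8)): returned 'XTG5WDYE', offset=8
After 2 (read(5)): returned '5RU46', offset=13
After 3 (tell()): offset=13
After 4 (tell()): offset=13
After 5 (seek(3, SET)): offset=3
After 6 (read(2)): returned '5W', offset=5
After 7 (seek(-10, END)): offset=15

Answer: 15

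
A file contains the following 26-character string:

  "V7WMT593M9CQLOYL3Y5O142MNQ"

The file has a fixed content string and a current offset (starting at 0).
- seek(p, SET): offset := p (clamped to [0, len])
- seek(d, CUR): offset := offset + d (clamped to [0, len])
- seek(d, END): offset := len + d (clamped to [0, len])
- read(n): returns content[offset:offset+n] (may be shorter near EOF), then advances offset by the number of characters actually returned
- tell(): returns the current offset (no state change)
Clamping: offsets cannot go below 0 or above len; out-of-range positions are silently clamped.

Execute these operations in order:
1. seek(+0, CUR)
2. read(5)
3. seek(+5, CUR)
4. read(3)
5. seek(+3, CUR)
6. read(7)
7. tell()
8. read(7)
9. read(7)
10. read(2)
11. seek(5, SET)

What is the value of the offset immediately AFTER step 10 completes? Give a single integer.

After 1 (seek(+0, CUR)): offset=0
After 2 (read(5)): returned 'V7WMT', offset=5
After 3 (seek(+5, CUR)): offset=10
After 4 (read(3)): returned 'CQL', offset=13
After 5 (seek(+3, CUR)): offset=16
After 6 (read(7)): returned '3Y5O142', offset=23
After 7 (tell()): offset=23
After 8 (read(7)): returned 'MNQ', offset=26
After 9 (read(7)): returned '', offset=26
After 10 (read(2)): returned '', offset=26

Answer: 26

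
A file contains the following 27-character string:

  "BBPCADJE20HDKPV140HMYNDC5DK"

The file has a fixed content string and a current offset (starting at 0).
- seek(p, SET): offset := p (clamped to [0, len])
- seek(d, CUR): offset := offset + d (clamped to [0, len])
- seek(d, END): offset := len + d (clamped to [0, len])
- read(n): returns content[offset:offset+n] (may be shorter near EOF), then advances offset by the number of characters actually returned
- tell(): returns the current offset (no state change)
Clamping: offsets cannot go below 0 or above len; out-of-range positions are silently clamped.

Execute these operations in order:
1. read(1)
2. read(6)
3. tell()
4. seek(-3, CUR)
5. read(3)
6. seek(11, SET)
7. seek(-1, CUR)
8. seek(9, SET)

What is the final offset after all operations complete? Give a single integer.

Answer: 9

Derivation:
After 1 (read(1)): returned 'B', offset=1
After 2 (read(6)): returned 'BPCADJ', offset=7
After 3 (tell()): offset=7
After 4 (seek(-3, CUR)): offset=4
After 5 (read(3)): returned 'ADJ', offset=7
After 6 (seek(11, SET)): offset=11
After 7 (seek(-1, CUR)): offset=10
After 8 (seek(9, SET)): offset=9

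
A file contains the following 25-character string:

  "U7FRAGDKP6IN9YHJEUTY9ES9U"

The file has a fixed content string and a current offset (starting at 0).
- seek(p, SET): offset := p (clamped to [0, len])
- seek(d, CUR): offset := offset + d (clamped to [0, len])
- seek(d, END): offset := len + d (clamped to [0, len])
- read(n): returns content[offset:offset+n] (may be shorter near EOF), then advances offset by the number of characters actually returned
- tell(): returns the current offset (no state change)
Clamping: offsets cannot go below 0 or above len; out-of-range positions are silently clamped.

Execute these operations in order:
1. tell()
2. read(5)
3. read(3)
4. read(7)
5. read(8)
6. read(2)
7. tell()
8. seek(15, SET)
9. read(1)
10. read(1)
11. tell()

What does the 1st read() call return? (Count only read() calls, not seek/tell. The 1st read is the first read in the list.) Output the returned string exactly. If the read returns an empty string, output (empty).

Answer: U7FRA

Derivation:
After 1 (tell()): offset=0
After 2 (read(5)): returned 'U7FRA', offset=5
After 3 (read(3)): returned 'GDK', offset=8
After 4 (read(7)): returned 'P6IN9YH', offset=15
After 5 (read(8)): returned 'JEUTY9ES', offset=23
After 6 (read(2)): returned '9U', offset=25
After 7 (tell()): offset=25
After 8 (seek(15, SET)): offset=15
After 9 (read(1)): returned 'J', offset=16
After 10 (read(1)): returned 'E', offset=17
After 11 (tell()): offset=17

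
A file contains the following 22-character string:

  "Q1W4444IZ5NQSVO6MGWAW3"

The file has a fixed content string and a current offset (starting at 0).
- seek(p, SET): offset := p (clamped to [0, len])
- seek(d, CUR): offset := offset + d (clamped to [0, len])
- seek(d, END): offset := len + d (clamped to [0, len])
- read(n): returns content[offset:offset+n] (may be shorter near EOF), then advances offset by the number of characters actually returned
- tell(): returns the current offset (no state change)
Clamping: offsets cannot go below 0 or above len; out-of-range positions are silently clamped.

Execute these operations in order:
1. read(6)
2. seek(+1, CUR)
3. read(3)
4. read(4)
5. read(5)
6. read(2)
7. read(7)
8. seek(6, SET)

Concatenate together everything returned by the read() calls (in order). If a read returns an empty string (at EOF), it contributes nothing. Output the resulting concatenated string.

After 1 (read(6)): returned 'Q1W444', offset=6
After 2 (seek(+1, CUR)): offset=7
After 3 (read(3)): returned 'IZ5', offset=10
After 4 (read(4)): returned 'NQSV', offset=14
After 5 (read(5)): returned 'O6MGW', offset=19
After 6 (read(2)): returned 'AW', offset=21
After 7 (read(7)): returned '3', offset=22
After 8 (seek(6, SET)): offset=6

Answer: Q1W444IZ5NQSVO6MGWAW3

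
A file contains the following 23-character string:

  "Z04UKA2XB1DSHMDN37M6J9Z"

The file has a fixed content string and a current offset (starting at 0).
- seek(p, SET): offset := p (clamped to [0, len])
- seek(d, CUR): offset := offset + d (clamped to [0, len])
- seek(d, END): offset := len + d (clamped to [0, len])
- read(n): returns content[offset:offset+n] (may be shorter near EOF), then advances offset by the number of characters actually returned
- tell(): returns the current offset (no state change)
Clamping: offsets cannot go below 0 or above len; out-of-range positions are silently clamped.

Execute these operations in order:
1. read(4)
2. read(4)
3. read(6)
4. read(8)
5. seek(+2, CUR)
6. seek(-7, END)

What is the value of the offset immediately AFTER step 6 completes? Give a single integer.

After 1 (read(4)): returned 'Z04U', offset=4
After 2 (read(4)): returned 'KA2X', offset=8
After 3 (read(6)): returned 'B1DSHM', offset=14
After 4 (read(8)): returned 'DN37M6J9', offset=22
After 5 (seek(+2, CUR)): offset=23
After 6 (seek(-7, END)): offset=16

Answer: 16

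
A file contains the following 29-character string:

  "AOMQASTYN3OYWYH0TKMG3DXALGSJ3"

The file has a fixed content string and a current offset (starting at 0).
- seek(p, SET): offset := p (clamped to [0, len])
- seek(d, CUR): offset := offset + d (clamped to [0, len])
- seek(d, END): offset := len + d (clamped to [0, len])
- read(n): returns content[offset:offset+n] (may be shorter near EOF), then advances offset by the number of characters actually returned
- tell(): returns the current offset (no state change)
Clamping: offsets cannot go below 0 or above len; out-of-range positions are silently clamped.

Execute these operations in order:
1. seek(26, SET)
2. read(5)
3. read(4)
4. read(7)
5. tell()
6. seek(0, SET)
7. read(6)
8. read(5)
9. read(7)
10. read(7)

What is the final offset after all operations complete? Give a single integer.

Answer: 25

Derivation:
After 1 (seek(26, SET)): offset=26
After 2 (read(5)): returned 'SJ3', offset=29
After 3 (read(4)): returned '', offset=29
After 4 (read(7)): returned '', offset=29
After 5 (tell()): offset=29
After 6 (seek(0, SET)): offset=0
After 7 (read(6)): returned 'AOMQAS', offset=6
After 8 (read(5)): returned 'TYN3O', offset=11
After 9 (read(7)): returned 'YWYH0TK', offset=18
After 10 (read(7)): returned 'MG3DXAL', offset=25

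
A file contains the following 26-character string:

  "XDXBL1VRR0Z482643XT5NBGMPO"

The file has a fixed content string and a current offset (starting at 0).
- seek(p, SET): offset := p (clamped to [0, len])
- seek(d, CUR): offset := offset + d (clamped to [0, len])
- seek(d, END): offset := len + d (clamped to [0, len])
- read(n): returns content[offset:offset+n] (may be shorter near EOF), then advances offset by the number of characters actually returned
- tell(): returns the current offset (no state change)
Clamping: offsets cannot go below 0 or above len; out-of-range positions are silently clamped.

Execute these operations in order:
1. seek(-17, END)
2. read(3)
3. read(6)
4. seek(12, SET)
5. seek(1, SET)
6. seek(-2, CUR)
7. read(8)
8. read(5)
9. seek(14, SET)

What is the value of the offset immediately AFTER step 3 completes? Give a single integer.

After 1 (seek(-17, END)): offset=9
After 2 (read(3)): returned '0Z4', offset=12
After 3 (read(6)): returned '82643X', offset=18

Answer: 18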